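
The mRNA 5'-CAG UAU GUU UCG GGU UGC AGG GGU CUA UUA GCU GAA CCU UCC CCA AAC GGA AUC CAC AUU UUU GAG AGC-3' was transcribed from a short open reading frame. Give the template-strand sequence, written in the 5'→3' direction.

Replace U with T to get the coding DNA strand: CAGTATGTTTCGGGTTGCAGGGGTCTATTAGCTGAACCTTCCCCAAACGGAATCCACATTTTTGAGAGC. The template strand is its reverse complement (complement GTCATACAAAGCCCAACGTCCCCAGATAATCGACTTGGAAGGGGTTTGCCTTAGGTGTAAAAACTCTCG, then reverse).

5'-GCTCTCAAAAATGTGGATTCCGTTTGGGGAAGGTTCAGCTAATAGACCCCTGCAACCCGAAACATACTG-3'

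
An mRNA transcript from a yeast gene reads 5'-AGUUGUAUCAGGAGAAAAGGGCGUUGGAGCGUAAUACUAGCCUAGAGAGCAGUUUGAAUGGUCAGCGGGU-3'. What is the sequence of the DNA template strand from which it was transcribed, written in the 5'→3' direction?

Replace U with T to get the coding DNA strand: AGTTGTATCAGGAGAAAAGGGCGTTGGAGCGTAATACTAGCCTAGAGAGCAGTTTGAATGGTCAGCGGGT. The template strand is its reverse complement (complement TCAACATAGTCCTCTTTTCCCGCAACCTCGCATTATGATCGGATCTCTCGTCAAACTTACCAGTCGCCCA, then reverse).

5'-ACCCGCTGACCATTCAAACTGCTCTCTAGGCTAGTATTACGCTCCAACGCCCTTTTCTCCTGATACAACT-3'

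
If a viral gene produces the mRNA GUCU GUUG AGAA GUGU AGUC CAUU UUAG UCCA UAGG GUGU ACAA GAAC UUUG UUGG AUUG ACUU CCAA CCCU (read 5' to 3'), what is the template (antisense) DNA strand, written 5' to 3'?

Replace U with T to get the coding DNA strand: GTCTGTTGAGAAGTGTAGTCCATTTTAGTCCATAGGGTGTACAAGAACTTTGTTGGATTGACTTCCAACCCT. The template strand is its reverse complement (complement CAGACAACTCTTCACATCAGGTAAAATCAGGTATCCCACATGTTCTTGAAACAACCTAACTGAAGGTTGGGA, then reverse).

5'-AGGGTTGGAAGTCAATCCAACAAAGTTCTTGTACACCCTATGGACTAAAATGGACTACACTTCTCAACAGAC-3'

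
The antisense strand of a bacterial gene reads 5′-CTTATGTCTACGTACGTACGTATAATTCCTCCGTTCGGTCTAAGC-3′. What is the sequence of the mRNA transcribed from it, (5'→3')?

5'-GCUUAGACCGAACGGAGGAAUUAUACGUACGUACGUAGACAUAAG-3'

RNA polymerase reads the template 3'→5' and synthesizes mRNA 5'→3' by base-pairing (A→U, T→A, G↔C). The complement of the template is GAATACAGATGCATGCATGCATATTAAGGAGGCAAGCCAGATTCG; antiparallel, so 5'→3' the coding strand is GCTTAGACCGAACGGAGGAATTATACGTACGTACGTAGACATAAG. Replace T with U for the mRNA.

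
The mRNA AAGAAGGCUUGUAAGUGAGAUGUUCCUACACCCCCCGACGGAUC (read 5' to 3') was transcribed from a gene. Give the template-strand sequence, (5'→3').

5'-GATCCGTCGGGGGGTGTAGGAACATCTCACTTACAAGCCTTCTT-3'

Replace U with T to get the coding DNA strand: AAGAAGGCTTGTAAGTGAGATGTTCCTACACCCCCCGACGGATC. The template strand is its reverse complement (complement TTCTTCCGAACATTCACTCTACAAGGATGTGGGGGGCTGCCTAG, then reverse).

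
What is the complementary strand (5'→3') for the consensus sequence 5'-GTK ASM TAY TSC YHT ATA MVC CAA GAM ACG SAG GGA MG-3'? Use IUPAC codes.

5'-CKTCCCTSCGTKTCTTGGBKTATADRGSARTAKSTMAC-3'

Standard pairs A↔T, G↔C; ambiguity codes pair Y↔R, M↔K, S↔S, H↔D, V↔B. Complement (CAMTSKATRASGRDATATKBGGTTCTKTGCSTCCCTKC), then reverse for 5'→3'.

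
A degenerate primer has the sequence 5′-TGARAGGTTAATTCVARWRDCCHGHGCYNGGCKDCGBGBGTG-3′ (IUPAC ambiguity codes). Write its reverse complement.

5'-CACVCVCGHMGCCNRGCDCDGGHYWYTBGAATTAACCTYTCA-3'

Standard pairs A↔T, G↔C; ambiguity codes pair R↔Y, K↔M, W↔W, B↔V, D↔H, N↔N. Complement (ACTYTCCAATTAAGBTYWYHGGDCDCGRNCCGMHGCVCVCAC), then reverse for 5'→3'.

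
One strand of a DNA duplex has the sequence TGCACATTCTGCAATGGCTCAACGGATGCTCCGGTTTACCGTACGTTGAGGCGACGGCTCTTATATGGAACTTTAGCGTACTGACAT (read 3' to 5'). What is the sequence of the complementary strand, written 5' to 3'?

The strand is given 3'→5', so its complement runs 5'→3' in the same left-to-right order: pair each base A↔T, G↔C.

5'-ACGTGTAAGACGTTACCGAGTTGCCTACGAGGCCAAATGGCATGCAACTCCGCTGCCGAGAATATACCTTGAAATCGCATGACTGTA-3'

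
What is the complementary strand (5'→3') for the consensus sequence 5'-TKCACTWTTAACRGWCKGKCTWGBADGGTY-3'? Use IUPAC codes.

Standard pairs A↔T, G↔C; ambiguity codes pair R↔Y, K↔M, W↔W, B↔V, D↔H. Complement (AMGTGAWAATTGYCWGMCMGAWCVTHCCAR), then reverse for 5'→3'.

5'-RACCHTVCWAGMCMGWCYGTTAAWAGTGMA-3'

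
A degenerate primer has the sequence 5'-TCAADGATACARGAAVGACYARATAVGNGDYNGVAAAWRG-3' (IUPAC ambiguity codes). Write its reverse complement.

5′-CYWTTTBCNRHCNCBTATYTRGTCBTTCYTGTATCHTTGA-3′

Standard pairs A↔T, G↔C; ambiguity codes pair R↔Y, W↔W, D↔H, V↔B, N↔N. Complement (AGTTHCTATGTYCTTBCTGRTYTATBCNCHRNCBTTTWYC), then reverse for 5'→3'.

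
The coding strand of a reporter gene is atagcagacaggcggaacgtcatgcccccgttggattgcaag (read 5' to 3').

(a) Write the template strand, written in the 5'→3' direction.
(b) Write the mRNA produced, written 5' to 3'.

(a) 5′-CTTGCAATCCAACGGGGGCATGACGTTCCGCCTGTCTGCTAT-3′
(b) 5'-AUAGCAGACAGGCGGAACGUCAUGCCCCCGUUGGAUUGCAAG-3'

(a) The template strand is the reverse complement of the coding strand: complement TATCGTCTGTCCGCCTTGCAGTACGGGGGCAACCTAACGTTC, then reverse.
(b) mRNA matches the coding strand with T→U.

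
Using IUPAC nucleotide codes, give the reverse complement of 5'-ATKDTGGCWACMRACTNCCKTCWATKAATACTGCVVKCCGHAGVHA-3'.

Standard pairs A↔T, G↔C; ambiguity codes pair R↔Y, M↔K, W↔W, D↔H, V↔B, N↔N. Complement (TAMHACCGWTGKYTGANGGMAGWTAMTTATGACGBBMGGCDTCBDT), then reverse for 5'→3'.

5'-TDBCTDCGGMBBGCAGTATTMATWGAMGGNAGTYKGTWGCCAHMAT-3'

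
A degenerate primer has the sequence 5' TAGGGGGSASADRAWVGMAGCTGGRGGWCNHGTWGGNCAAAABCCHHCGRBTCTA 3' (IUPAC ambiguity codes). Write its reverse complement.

5'-TAGAVYCGDDGGVTTTTGNCCWACDNGWCCYCCAGCTKCBWTYHTSTSCCCCCTA-3'

Standard pairs A↔T, G↔C; ambiguity codes pair R↔Y, M↔K, W↔W, S↔S, B↔V, D↔H, N↔N. Complement (ATCCCCCSTSTHYTWBCKTCGACCYCCWGNDCAWCCNGTTTTVGGDDGCYVAGAT), then reverse for 5'→3'.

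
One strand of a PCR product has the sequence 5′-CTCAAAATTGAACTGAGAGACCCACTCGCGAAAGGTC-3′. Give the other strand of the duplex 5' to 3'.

5'-GACCTTTCGCGAGTGGGTCTCTCAGTTCAATTTTGAG-3'

Pairing A↔T and G↔C gives GAGTTTTAACTTGACTCTCTGGGTGAGCGCTTTCCAG, running 3'→5'. Reverse for the 5'→3' convention.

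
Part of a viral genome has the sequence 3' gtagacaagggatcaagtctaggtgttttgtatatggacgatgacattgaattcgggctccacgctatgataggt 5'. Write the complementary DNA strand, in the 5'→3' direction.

The strand is given 3'→5', so its complement runs 5'→3' in the same left-to-right order: pair each base A↔T, G↔C.

5'-CATCTGTTCCCTAGTTCAGATCCACAAAACATATACCTGCTACTGTAACTTAAGCCCGAGGTGCGATACTATCCA-3'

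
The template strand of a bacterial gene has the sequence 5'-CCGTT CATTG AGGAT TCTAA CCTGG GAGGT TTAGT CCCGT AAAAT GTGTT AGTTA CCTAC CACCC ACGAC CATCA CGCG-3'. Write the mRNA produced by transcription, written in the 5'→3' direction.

RNA polymerase reads the template 3'→5' and synthesizes mRNA 5'→3' by base-pairing (A→U, T→A, G↔C). The complement of the template is GGCAAGTAACTCCTAAGATTGGACCCTCCAAATCAGGGCATTTTACACAATCAATGGATGGTGGGTGCTGGTAGTGCGC; antiparallel, so 5'→3' the coding strand is CGCGTGATGGTCGTGGGTGGTAGGTAACTAACACATTTTACGGGACTAAACCTCCCAGGTTAGAATCCTCAATGAACGG. Replace T with U for the mRNA.

5'-CGCGUGAUGGUCGUGGGUGGUAGGUAACUAACACAUUUUACGGGACUAAACCUCCCAGGUUAGAAUCCUCAAUGAACGG-3'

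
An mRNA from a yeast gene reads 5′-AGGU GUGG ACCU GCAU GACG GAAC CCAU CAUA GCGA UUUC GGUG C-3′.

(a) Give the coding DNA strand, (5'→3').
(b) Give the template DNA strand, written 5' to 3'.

(a) The coding strand matches the mRNA with U→T.
(b) The template strand is the reverse complement of the coding strand.

(a) 5'-AGGTGTGGACCTGCATGACGGAACCCATCATAGCGATTTCGGTGC-3'
(b) 5'-GCACCGAAATCGCTATGATGGGTTCCGTCATGCAGGTCCACACCT-3'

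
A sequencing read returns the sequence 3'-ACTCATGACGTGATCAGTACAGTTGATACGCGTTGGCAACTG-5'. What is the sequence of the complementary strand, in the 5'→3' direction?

5′-TGAGTACTGCACTAGTCATGTCAACTATGCGCAACCGTTGAC-3′

The strand is given 3'→5', so its complement runs 5'→3' in the same left-to-right order: pair each base A↔T, G↔C.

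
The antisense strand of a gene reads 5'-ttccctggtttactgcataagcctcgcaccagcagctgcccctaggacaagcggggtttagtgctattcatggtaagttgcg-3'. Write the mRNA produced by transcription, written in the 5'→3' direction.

5'-CGCAACUUACCAUGAAUAGCACUAAACCCCGCUUGUCCUAGGGGCAGCUGCUGGUGCGAGGCUUAUGCAGUAAACCAGGGAA-3'

RNA polymerase reads the template 3'→5' and synthesizes mRNA 5'→3' by base-pairing (A→U, T→A, G↔C). The complement of the template is AAGGGACCAAATGACGTATTCGGAGCGTGGTCGTCGACGGGGATCCTGTTCGCCCCAAATCACGATAAGTACCATTCAACGC; antiparallel, so 5'→3' the coding strand is CGCAACTTACCATGAATAGCACTAAACCCCGCTTGTCCTAGGGGCAGCTGCTGGTGCGAGGCTTATGCAGTAAACCAGGGAA. Replace T with U for the mRNA.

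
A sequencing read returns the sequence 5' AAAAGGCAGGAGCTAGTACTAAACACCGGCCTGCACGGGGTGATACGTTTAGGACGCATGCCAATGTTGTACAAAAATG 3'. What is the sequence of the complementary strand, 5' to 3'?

Pairing A↔T and G↔C gives TTTTCCGTCCTCGATCATGATTTGTGGCCGGACGTGCCCCACTATGCAAATCCTGCGTACGGTTACAACATGTTTTTAC, running 3'→5'. Reverse for the 5'→3' convention.

5'-CATTTTTGTACAACATTGGCATGCGTCCTAAACGTATCACCCCGTGCAGGCCGGTGTTTAGTACTAGCTCCTGCCTTTT-3'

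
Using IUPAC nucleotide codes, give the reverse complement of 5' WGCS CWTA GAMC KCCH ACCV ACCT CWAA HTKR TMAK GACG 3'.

Standard pairs A↔T, G↔C; ambiguity codes pair R↔Y, M↔K, W↔W, S↔S, H↔D, V↔B. Complement (WCGSGWATCTKGMGGDTGGBTGGAGWTTDAMYAKTMCTGC), then reverse for 5'→3'.

5′-CGTCMTKAYMADTTWGAGGTBGGTDGGMGKTCTAWGSGCW-3′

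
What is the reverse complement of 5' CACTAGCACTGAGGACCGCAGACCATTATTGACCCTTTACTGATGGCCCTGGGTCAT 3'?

Reading the sequence 3'→5' and pairing each base (A↔T, G↔C) gives the reverse complement directly.

5′-ATGACCCAGGGCCATCAGTAAAGGGTCAATAATGGTCTGCGGTCCTCAGTGCTAGTG-3′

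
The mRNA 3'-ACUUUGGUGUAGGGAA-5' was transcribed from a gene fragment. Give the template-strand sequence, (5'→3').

Written 5'→3' the mRNA is AAGGGAUGUGGUUUCA, so the coding DNA strand is AAGGGATGTGGTTTCA. The template is its reverse complement.

5'-TGAAACCACATCCCTT-3'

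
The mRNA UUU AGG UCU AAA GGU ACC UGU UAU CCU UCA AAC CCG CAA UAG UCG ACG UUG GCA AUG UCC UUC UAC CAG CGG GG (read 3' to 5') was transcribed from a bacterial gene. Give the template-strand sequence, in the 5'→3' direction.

5'-AAATCCAGATTTCCATGGACAATAGGAAGTTTGGGCGTTATCAGCTGCAACCGTTACAGGAAGATGGTCGCCCC-3'

Written 5'→3' the mRNA is GGGGCGACCAUCUUCCUGUAACGGUUGCAGCUGAUAACGCCCAAACUUCCUAUUGUCCAUGGAAAUCUGGAUUU, so the coding DNA strand is GGGGCGACCATCTTCCTGTAACGGTTGCAGCTGATAACGCCCAAACTTCCTATTGTCCATGGAAATCTGGATTT. The template is its reverse complement.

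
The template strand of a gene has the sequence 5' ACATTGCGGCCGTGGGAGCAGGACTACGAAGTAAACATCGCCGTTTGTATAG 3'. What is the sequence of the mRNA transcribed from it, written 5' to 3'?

5′-CUAUACAAACGGCGAUGUUUACUUCGUAGUCCUGCUCCCACGGCCGCAAUGU-3′

RNA polymerase reads the template 3'→5' and synthesizes mRNA 5'→3' by base-pairing (A→U, T→A, G↔C). The complement of the template is TGTAACGCCGGCACCCTCGTCCTGATGCTTCATTTGTAGCGGCAAACATATC; antiparallel, so 5'→3' the coding strand is CTATACAAACGGCGATGTTTACTTCGTAGTCCTGCTCCCACGGCCGCAATGT. Replace T with U for the mRNA.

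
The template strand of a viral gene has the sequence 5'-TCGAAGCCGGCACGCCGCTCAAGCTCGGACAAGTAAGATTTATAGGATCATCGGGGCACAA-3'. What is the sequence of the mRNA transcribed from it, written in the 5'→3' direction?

5'-UUGUGCCCCGAUGAUCCUAUAAAUCUUACUUGUCCGAGCUUGAGCGGCGUGCCGGCUUCGA-3'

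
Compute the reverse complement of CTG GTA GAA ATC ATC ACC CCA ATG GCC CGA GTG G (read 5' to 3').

5'-CCACTCGGGCCATTGGGGTGATGATTTCTACCAG-3'

Reading the sequence 3'→5' and pairing each base (A↔T, G↔C) gives the reverse complement directly.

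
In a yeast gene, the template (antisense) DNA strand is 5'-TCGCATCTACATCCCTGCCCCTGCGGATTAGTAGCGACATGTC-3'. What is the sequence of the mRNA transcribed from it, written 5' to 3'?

5'-GACAUGUCGCUACUAAUCCGCAGGGGCAGGGAUGUAGAUGCGA-3'

RNA polymerase reads the template 3'→5' and synthesizes mRNA 5'→3' by base-pairing (A→U, T→A, G↔C). The complement of the template is AGCGTAGATGTAGGGACGGGGACGCCTAATCATCGCTGTACAG; antiparallel, so 5'→3' the coding strand is GACATGTCGCTACTAATCCGCAGGGGCAGGGATGTAGATGCGA. Replace T with U for the mRNA.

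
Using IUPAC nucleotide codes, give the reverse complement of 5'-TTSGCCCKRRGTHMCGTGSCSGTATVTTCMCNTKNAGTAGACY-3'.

5′-RGTCTACTNMANGKGAABATACSGSCACGKDACYYMGGGCSAA-3′

Standard pairs A↔T, G↔C; ambiguity codes pair R↔Y, M↔K, S↔S, H↔D, V↔B, N↔N. Complement (AASCGGGMYYCADKGCACSGSCATABAAGKGNAMNTCATCTGR), then reverse for 5'→3'.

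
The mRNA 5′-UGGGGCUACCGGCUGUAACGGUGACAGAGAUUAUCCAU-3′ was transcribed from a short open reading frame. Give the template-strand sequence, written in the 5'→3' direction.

5'-ATGGATAATCTCTGTCACCGTTACAGCCGGTAGCCCCA-3'

Replace U with T to get the coding DNA strand: TGGGGCTACCGGCTGTAACGGTGACAGAGATTATCCAT. The template strand is its reverse complement (complement ACCCCGATGGCCGACATTGCCACTGTCTCTAATAGGTA, then reverse).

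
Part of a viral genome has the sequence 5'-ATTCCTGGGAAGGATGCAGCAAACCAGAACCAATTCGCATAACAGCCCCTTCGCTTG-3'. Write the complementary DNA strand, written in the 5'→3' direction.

5'-CAAGCGAAGGGGCTGTTATGCGAATTGGTTCTGGTTTGCTGCATCCTTCCCAGGAAT-3'

Pairing A↔T and G↔C gives TAAGGACCCTTCCTACGTCGTTTGGTCTTGGTTAAGCGTATTGTCGGGGAAGCGAAC, running 3'→5'. Reverse for the 5'→3' convention.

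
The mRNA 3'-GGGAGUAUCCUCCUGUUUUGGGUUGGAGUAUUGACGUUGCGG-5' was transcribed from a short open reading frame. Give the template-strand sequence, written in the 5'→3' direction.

Written 5'→3' the mRNA is GGCGUUGCAGUUAUGAGGUUGGGUUUUGUCCUCCUAUGAGGG, so the coding DNA strand is GGCGTTGCAGTTATGAGGTTGGGTTTTGTCCTCCTATGAGGG. The template is its reverse complement.

5′-CCCTCATAGGAGGACAAAACCCAACCTCATAACTGCAACGCC-3′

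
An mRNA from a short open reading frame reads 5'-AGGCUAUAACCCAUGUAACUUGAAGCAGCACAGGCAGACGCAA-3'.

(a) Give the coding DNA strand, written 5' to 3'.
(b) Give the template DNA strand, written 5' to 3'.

(a) The coding strand matches the mRNA with U→T.
(b) The template strand is the reverse complement of the coding strand.

(a) 5'-AGGCTATAACCCATGTAACTTGAAGCAGCACAGGCAGACGCAA-3'
(b) 5'-TTGCGTCTGCCTGTGCTGCTTCAAGTTACATGGGTTATAGCCT-3'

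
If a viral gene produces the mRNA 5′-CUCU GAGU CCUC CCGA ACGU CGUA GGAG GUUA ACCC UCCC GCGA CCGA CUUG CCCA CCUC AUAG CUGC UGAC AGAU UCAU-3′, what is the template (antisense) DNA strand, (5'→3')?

Replace U with T to get the coding DNA strand: CTCTGAGTCCTCCCGAACGTCGTAGGAGGTTAACCCTCCCGCGACCGACTTGCCCACCTCATAGCTGCTGACAGATTCAT. The template strand is its reverse complement (complement GAGACTCAGGAGGGCTTGCAGCATCCTCCAATTGGGAGGGCGCTGGCTGAACGGGTGGAGTATCGACGACTGTCTAAGTA, then reverse).

5'-ATGAATCTGTCAGCAGCTATGAGGTGGGCAAGTCGGTCGCGGGAGGGTTAACCTCCTACGACGTTCGGGAGGACTCAGAG-3'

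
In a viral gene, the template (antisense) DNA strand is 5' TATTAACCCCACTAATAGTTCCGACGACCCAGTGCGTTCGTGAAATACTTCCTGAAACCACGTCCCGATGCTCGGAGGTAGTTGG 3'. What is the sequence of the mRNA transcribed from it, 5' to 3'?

RNA polymerase reads the template 3'→5' and synthesizes mRNA 5'→3' by base-pairing (A→U, T→A, G↔C). The complement of the template is ATAATTGGGGTGATTATCAAGGCTGCTGGGTCACGCAAGCACTTTATGAAGGACTTTGGTGCAGGGCTACGAGCCTCCATCAACC; antiparallel, so 5'→3' the coding strand is CCAACTACCTCCGAGCATCGGGACGTGGTTTCAGGAAGTATTTCACGAACGCACTGGGTCGTCGGAACTATTAGTGGGGTTAATA. Replace T with U for the mRNA.

5'-CCAACUACCUCCGAGCAUCGGGACGUGGUUUCAGGAAGUAUUUCACGAACGCACUGGGUCGUCGGAACUAUUAGUGGGGUUAAUA-3'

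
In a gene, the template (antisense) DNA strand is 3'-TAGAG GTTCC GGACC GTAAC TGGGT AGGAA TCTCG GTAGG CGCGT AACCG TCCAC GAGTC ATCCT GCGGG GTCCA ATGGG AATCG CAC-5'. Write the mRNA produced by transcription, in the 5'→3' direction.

Reading the template 3'→5' as shown, RNA polymerase pairs each base (A→U, T→A, G↔C) to build mRNA 5'→3' directly.

5'-AUCUCCAAGGCCUGGCAUUGACCCAUCCUUAGAGCCAUCCGCGCAUUGGCAGGUGCUCAGUAGGACGCCCCAGGUUACCCUUAGCGUG-3'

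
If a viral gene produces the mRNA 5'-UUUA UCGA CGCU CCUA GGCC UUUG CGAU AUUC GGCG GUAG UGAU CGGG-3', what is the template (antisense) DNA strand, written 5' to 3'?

Replace U with T to get the coding DNA strand: TTTATCGACGCTCCTAGGCCTTTGCGATATTCGGCGGTAGTGATCGGG. The template strand is its reverse complement (complement AAATAGCTGCGAGGATCCGGAAACGCTATAAGCCGCCATCACTAGCCC, then reverse).

5'-CCCGATCACTACCGCCGAATATCGCAAAGGCCTAGGAGCGTCGATAAA-3'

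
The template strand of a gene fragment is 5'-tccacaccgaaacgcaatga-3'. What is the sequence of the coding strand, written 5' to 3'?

5'-TCATTGCGTTTCGGTGTGGA-3'

The coding strand is complementary and antiparallel to the template: take the complement (A↔T, G↔C) and reverse.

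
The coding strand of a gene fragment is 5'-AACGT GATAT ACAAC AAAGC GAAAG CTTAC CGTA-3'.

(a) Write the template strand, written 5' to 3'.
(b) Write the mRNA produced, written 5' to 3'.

(a) 5'-TACGGTAAGCTTTCGCTTTGTTGTATATCACGTT-3'
(b) 5'-AACGUGAUAUACAACAAAGCGAAAGCUUACCGUA-3'

(a) The template strand is the reverse complement of the coding strand: complement TTGCACTATATGTTGTTTCGCTTTCGAATGGCAT, then reverse.
(b) mRNA matches the coding strand with T→U.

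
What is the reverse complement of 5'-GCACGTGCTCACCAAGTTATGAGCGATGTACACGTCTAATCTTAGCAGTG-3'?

5′-CACTGCTAAGATTAGACGTGTACATCGCTCATAACTTGGTGAGCACGTGC-3′

Complement each base (A↔T, G↔C): CGTGCACGAGTGGTTCAATACTCGCTACATGTGCAGATTAGAATCGTCAC. Then reverse.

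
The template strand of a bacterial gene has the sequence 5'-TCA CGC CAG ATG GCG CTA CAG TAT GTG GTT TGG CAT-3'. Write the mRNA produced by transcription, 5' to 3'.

5'-AUGCCAAACCACAUACUGUAGCGCCAUCUGGCGUGA-3'

RNA polymerase reads the template 3'→5' and synthesizes mRNA 5'→3' by base-pairing (A→U, T→A, G↔C). The complement of the template is AGTGCGGTCTACCGCGATGTCATACACCAAACCGTA; antiparallel, so 5'→3' the coding strand is ATGCCAAACCACATACTGTAGCGCCATCTGGCGTGA. Replace T with U for the mRNA.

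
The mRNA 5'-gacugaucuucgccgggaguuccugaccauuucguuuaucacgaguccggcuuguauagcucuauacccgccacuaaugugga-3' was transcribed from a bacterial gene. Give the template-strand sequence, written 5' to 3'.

Replace U with T to get the coding DNA strand: GACTGATCTTCGCCGGGAGTTCCTGACCATTTCGTTTATCACGAGTCCGGCTTGTATAGCTCTATACCCGCCACTAATGTGGA. The template strand is its reverse complement (complement CTGACTAGAAGCGGCCCTCAAGGACTGGTAAAGCAAATAGTGCTCAGGCCGAACATATCGAGATATGGGCGGTGATTACACCT, then reverse).

5'-TCCACATTAGTGGCGGGTATAGAGCTATACAAGCCGGACTCGTGATAAACGAAATGGTCAGGAACTCCCGGCGAAGATCAGTC-3'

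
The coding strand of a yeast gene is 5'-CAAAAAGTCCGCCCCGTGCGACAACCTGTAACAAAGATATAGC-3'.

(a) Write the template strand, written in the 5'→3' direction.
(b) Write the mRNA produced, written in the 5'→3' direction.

(a) 5'-GCTATATCTTTGTTACAGGTTGTCGCACGGGGCGGACTTTTTG-3'
(b) 5'-CAAAAAGUCCGCCCCGUGCGACAACCUGUAACAAAGAUAUAGC-3'

(a) The template strand is the reverse complement of the coding strand: complement GTTTTTCAGGCGGGGCACGCTGTTGGACATTGTTTCTATATCG, then reverse.
(b) mRNA matches the coding strand with T→U.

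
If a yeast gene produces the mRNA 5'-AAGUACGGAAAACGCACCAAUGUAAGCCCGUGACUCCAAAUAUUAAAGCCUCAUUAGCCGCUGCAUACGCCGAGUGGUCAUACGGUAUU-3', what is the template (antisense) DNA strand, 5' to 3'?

Replace U with T to get the coding DNA strand: AAGTACGGAAAACGCACCAATGTAAGCCCGTGACTCCAAATATTAAAGCCTCATTAGCCGCTGCATACGCCGAGTGGTCATACGGTATT. The template strand is its reverse complement (complement TTCATGCCTTTTGCGTGGTTACATTCGGGCACTGAGGTTTATAATTTCGGAGTAATCGGCGACGTATGCGGCTCACCAGTATGCCATAA, then reverse).

5'-AATACCGTATGACCACTCGGCGTATGCAGCGGCTAATGAGGCTTTAATATTTGGAGTCACGGGCTTACATTGGTGCGTTTTCCGTACTT-3'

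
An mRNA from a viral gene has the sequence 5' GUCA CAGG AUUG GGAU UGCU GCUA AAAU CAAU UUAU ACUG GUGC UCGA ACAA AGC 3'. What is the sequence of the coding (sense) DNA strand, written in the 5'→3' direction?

The coding DNA strand has the same 5'→3' sequence as the mRNA with U replaced by T.

5'-GTCACAGGATTGGGATTGCTGCTAAAATCAATTTATACTGGTGCTCGAACAAAGC-3'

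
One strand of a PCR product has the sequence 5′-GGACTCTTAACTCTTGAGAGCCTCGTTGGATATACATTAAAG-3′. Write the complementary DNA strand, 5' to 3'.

5'-CTTTAATGTATATCCAACGAGGCTCTCAAGAGTTAAGAGTCC-3'

Pairing A↔T and G↔C gives CCTGAGAATTGAGAACTCTCGGAGCAACCTATATGTAATTTC, running 3'→5'. Reverse for the 5'→3' convention.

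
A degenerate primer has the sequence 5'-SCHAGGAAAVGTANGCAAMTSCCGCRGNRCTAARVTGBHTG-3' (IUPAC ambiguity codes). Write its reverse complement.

Standard pairs A↔T, G↔C; ambiguity codes pair R↔Y, M↔K, S↔S, B↔V, H↔D, N↔N. Complement (SGDTCCTTTBCATNCGTTKASGGCGYCNYGATTYBACVDAC), then reverse for 5'→3'.

5'-CADVCABYTTAGYNCYGCGGSAKTTGCNTACBTTTCCTDGS-3'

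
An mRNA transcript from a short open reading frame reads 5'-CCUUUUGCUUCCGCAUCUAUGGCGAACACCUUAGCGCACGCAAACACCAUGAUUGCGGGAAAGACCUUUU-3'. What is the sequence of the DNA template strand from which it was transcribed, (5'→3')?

5'-AAAAGGTCTTTCCCGCAATCATGGTGTTTGCGTGCGCTAAGGTGTTCGCCATAGATGCGGAAGCAAAAGG-3'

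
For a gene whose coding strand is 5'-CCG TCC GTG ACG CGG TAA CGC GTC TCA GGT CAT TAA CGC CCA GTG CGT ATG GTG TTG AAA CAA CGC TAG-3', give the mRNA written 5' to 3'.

mRNA has the coding-strand sequence with U in place of T.

5'-CCGUCCGUGACGCGGUAACGCGUCUCAGGUCAUUAACGCCCAGUGCGUAUGGUGUUGAAACAACGCUAG-3'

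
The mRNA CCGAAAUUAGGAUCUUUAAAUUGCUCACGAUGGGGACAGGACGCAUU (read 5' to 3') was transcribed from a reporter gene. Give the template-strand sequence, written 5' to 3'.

5'-AATGCGTCCTGTCCCCATCGTGAGCAATTTAAAGATCCTAATTTCGG-3'

Replace U with T to get the coding DNA strand: CCGAAATTAGGATCTTTAAATTGCTCACGATGGGGACAGGACGCATT. The template strand is its reverse complement (complement GGCTTTAATCCTAGAAATTTAACGAGTGCTACCCCTGTCCTGCGTAA, then reverse).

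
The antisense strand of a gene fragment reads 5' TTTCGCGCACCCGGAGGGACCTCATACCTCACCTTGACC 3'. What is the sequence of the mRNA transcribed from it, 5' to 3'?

RNA polymerase reads the template 3'→5' and synthesizes mRNA 5'→3' by base-pairing (A→U, T→A, G↔C). The complement of the template is AAAGCGCGTGGGCCTCCCTGGAGTATGGAGTGGAACTGG; antiparallel, so 5'→3' the coding strand is GGTCAAGGTGAGGTATGAGGTCCCTCCGGGTGCGCGAAA. Replace T with U for the mRNA.

5'-GGUCAAGGUGAGGUAUGAGGUCCCUCCGGGUGCGCGAAA-3'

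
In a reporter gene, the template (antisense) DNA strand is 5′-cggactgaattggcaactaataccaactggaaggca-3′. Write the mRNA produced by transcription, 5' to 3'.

RNA polymerase reads the template 3'→5' and synthesizes mRNA 5'→3' by base-pairing (A→U, T→A, G↔C). The complement of the template is GCCTGACTTAACCGTTGATTATGGTTGACCTTCCGT; antiparallel, so 5'→3' the coding strand is TGCCTTCCAGTTGGTATTAGTTGCCAATTCAGTCCG. Replace T with U for the mRNA.

5'-UGCCUUCCAGUUGGUAUUAGUUGCCAAUUCAGUCCG-3'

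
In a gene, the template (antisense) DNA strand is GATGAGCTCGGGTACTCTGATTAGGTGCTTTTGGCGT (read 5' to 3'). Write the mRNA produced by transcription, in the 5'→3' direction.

5'-ACGCCAAAAGCACCUAAUCAGAGUACCCGAGCUCAUC-3'

The mRNA has the sequence of the coding strand (reverse complement of the template) with T→U. Reverse complement of GATGAGCTCGGGTACTCTGATTAGGTGCTTTTGGCGT is ACGCCAAAAGCACCTAATCAGAGTACCCGAGCTCATC; then T→U.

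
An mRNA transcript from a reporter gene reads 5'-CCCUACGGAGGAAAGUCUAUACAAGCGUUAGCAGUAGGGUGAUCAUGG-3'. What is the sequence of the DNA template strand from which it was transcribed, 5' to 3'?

5'-CCATGATCACCCTACTGCTAACGCTTGTATAGACTTTCCTCCGTAGGG-3'

Replace U with T to get the coding DNA strand: CCCTACGGAGGAAAGTCTATACAAGCGTTAGCAGTAGGGTGATCATGG. The template strand is its reverse complement (complement GGGATGCCTCCTTTCAGATATGTTCGCAATCGTCATCCCACTAGTACC, then reverse).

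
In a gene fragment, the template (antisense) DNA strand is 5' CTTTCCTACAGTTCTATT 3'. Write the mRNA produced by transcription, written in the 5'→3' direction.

5'-AAUAGAACUGUAGGAAAG-3'

The mRNA has the sequence of the coding strand (reverse complement of the template) with T→U. Reverse complement of CTTTCCTACAGTTCTATT is AATAGAACTGTAGGAAAG; then T→U.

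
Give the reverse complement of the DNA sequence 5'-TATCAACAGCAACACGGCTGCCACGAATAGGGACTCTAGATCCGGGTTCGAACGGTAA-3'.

5'-TTACCGTTCGAACCCGGATCTAGAGTCCCTATTCGTGGCAGCCGTGTTGCTGTTGATA-3'

Complement each base (A↔T, G↔C): ATAGTTGTCGTTGTGCCGACGGTGCTTATCCCTGAGATCTAGGCCCAAGCTTGCCATT. Then reverse.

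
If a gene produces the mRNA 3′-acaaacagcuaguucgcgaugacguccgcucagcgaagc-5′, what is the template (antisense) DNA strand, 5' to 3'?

Written 5'→3' the mRNA is CGAAGCGACUCGCCUGCAGUAGCGCUUGAUCGACAAACA, so the coding DNA strand is CGAAGCGACTCGCCTGCAGTAGCGCTTGATCGACAAACA. The template is its reverse complement.

5'-TGTTTGTCGATCAAGCGCTACTGCAGGCGAGTCGCTTCG-3'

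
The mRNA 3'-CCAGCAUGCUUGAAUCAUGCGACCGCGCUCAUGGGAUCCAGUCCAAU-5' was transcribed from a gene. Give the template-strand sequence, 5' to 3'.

Written 5'→3' the mRNA is UAACCUGACCUAGGGUACUCGCGCCAGCGUACUAAGUUCGUACGACC, so the coding DNA strand is TAACCTGACCTAGGGTACTCGCGCCAGCGTACTAAGTTCGTACGACC. The template is its reverse complement.

5'-GGTCGTACGAACTTAGTACGCTGGCGCGAGTACCCTAGGTCAGGTTA-3'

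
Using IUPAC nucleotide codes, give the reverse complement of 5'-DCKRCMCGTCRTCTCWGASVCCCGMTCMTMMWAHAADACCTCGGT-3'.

5'-ACCGAGGTHTTDTWKKAKGAKCGGGBSTCWGAGAYGACGKGYMGH-3'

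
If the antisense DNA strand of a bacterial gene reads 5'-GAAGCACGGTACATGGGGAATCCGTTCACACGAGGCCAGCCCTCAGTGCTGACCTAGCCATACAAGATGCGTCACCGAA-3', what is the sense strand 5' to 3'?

5′-TTCGGTGACGCATCTTGTATGGCTAGGTCAGCACTGAGGGCTGGCCTCGTGTGAACGGATTCCCCATGTACCGTGCTTC-3′

The coding strand is complementary and antiparallel to the template: take the complement (A↔T, G↔C) and reverse.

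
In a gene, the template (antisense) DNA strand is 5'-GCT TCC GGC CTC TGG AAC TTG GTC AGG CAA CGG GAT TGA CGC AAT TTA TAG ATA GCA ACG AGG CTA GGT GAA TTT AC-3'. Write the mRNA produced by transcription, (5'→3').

5'-GUAAAUUCACCUAGCCUCGUUGCUAUCUAUAAAUUGCGUCAAUCCCGUUGCCUGACCAAGUUCCAGAGGCCGGAAGC-3'

RNA polymerase reads the template 3'→5' and synthesizes mRNA 5'→3' by base-pairing (A→U, T→A, G↔C). The complement of the template is CGAAGGCCGGAGACCTTGAACCAGTCCGTTGCCCTAACTGCGTTAAATATCTATCGTTGCTCCGATCCACTTAAATG; antiparallel, so 5'→3' the coding strand is GTAAATTCACCTAGCCTCGTTGCTATCTATAAATTGCGTCAATCCCGTTGCCTGACCAAGTTCCAGAGGCCGGAAGC. Replace T with U for the mRNA.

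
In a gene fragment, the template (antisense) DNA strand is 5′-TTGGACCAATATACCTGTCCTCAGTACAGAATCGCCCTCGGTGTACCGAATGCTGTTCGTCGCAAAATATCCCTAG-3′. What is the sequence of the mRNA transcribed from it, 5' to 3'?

RNA polymerase reads the template 3'→5' and synthesizes mRNA 5'→3' by base-pairing (A→U, T→A, G↔C). The complement of the template is AACCTGGTTATATGGACAGGAGTCATGTCTTAGCGGGAGCCACATGGCTTACGACAAGCAGCGTTTTATAGGGATC; antiparallel, so 5'→3' the coding strand is CTAGGGATATTTTGCGACGAACAGCATTCGGTACACCGAGGGCGATTCTGTACTGAGGACAGGTATATTGGTCCAA. Replace T with U for the mRNA.

5'-CUAGGGAUAUUUUGCGACGAACAGCAUUCGGUACACCGAGGGCGAUUCUGUACUGAGGACAGGUAUAUUGGUCCAA-3'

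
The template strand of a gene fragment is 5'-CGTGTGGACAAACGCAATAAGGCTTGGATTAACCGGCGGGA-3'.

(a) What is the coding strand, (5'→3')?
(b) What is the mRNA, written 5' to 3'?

(a) 5'-TCCCGCCGGTTAATCCAAGCCTTATTGCGTTTGTCCACACG-3'
(b) 5'-UCCCGCCGGUUAAUCCAAGCCUUAUUGCGUUUGUCCACACG-3'

(a) The coding strand is the reverse complement of the template: complement GCACACCTGTTTGCGTTATTCCGAACCTAATTGGCCGCCCT, then reverse.
(b) mRNA has the coding-strand sequence with T→U.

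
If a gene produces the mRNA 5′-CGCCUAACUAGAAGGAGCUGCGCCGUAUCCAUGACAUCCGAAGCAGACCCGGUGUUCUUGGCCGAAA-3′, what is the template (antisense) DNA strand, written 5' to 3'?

5'-TTTCGGCCAAGAACACCGGGTCTGCTTCGGATGTCATGGATACGGCGCAGCTCCTTCTAGTTAGGCG-3'

Replace U with T to get the coding DNA strand: CGCCTAACTAGAAGGAGCTGCGCCGTATCCATGACATCCGAAGCAGACCCGGTGTTCTTGGCCGAAA. The template strand is its reverse complement (complement GCGGATTGATCTTCCTCGACGCGGCATAGGTACTGTAGGCTTCGTCTGGGCCACAAGAACCGGCTTT, then reverse).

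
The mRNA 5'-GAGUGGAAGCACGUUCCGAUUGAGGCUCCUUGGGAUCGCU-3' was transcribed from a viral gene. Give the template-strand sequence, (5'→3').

5'-AGCGATCCCAAGGAGCCTCAATCGGAACGTGCTTCCACTC-3'

Replace U with T to get the coding DNA strand: GAGTGGAAGCACGTTCCGATTGAGGCTCCTTGGGATCGCT. The template strand is its reverse complement (complement CTCACCTTCGTGCAAGGCTAACTCCGAGGAACCCTAGCGA, then reverse).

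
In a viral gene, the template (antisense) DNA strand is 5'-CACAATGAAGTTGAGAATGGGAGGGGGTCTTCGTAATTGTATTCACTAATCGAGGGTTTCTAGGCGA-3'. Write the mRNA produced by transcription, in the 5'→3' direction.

The mRNA has the sequence of the coding strand (reverse complement of the template) with T→U. Reverse complement of CACAATGAAGTTGAGAATGGGAGGGGGTCTTCGTAATTGTATTCACTAATCGAGGGTTTCTAGGCGA is TCGCCTAGAAACCCTCGATTAGTGAATACAATTACGAAGACCCCCTCCCATTCTCAACTTCATTGTG; then T→U.

5′-UCGCCUAGAAACCCUCGAUUAGUGAAUACAAUUACGAAGACCCCCUCCCAUUCUCAACUUCAUUGUG-3′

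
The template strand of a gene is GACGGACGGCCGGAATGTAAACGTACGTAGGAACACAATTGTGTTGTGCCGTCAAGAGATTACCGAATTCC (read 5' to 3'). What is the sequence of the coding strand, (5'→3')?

5′-GGAATTCGGTAATCTCTTGACGGCACAACACAATTGTGTTCCTACGTACGTTTACATTCCGGCCGTCCGTC-3′

The coding strand is complementary and antiparallel to the template: take the complement (A↔T, G↔C) and reverse.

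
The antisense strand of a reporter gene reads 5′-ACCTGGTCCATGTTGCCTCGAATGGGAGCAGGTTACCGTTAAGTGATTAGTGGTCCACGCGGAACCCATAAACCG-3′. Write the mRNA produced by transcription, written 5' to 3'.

RNA polymerase reads the template 3'→5' and synthesizes mRNA 5'→3' by base-pairing (A→U, T→A, G↔C). The complement of the template is TGGACCAGGTACAACGGAGCTTACCCTCGTCCAATGGCAATTCACTAATCACCAGGTGCGCCTTGGGTATTTGGC; antiparallel, so 5'→3' the coding strand is CGGTTTATGGGTTCCGCGTGGACCACTAATCACTTAACGGTAACCTGCTCCCATTCGAGGCAACATGGACCAGGT. Replace T with U for the mRNA.

5'-CGGUUUAUGGGUUCCGCGUGGACCACUAAUCACUUAACGGUAACCUGCUCCCAUUCGAGGCAACAUGGACCAGGU-3'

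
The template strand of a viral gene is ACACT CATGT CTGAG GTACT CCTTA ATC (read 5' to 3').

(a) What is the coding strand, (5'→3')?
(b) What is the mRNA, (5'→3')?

(a) The coding strand is the reverse complement of the template: complement TGTGAGTACAGACTCCATGAGGAATTAG, then reverse.
(b) mRNA has the coding-strand sequence with T→U.

(a) 5'-GATTAAGGAGTACCTCAGACATGAGTGT-3'
(b) 5'-GAUUAAGGAGUACCUCAGACAUGAGUGU-3'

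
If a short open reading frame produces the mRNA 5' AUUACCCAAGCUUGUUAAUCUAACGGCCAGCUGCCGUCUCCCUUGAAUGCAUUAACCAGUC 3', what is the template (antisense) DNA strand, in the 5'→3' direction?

5'-GACTGGTTAATGCATTCAAGGGAGACGGCAGCTGGCCGTTAGATTAACAAGCTTGGGTAAT-3'

Replace U with T to get the coding DNA strand: ATTACCCAAGCTTGTTAATCTAACGGCCAGCTGCCGTCTCCCTTGAATGCATTAACCAGTC. The template strand is its reverse complement (complement TAATGGGTTCGAACAATTAGATTGCCGGTCGACGGCAGAGGGAACTTACGTAATTGGTCAG, then reverse).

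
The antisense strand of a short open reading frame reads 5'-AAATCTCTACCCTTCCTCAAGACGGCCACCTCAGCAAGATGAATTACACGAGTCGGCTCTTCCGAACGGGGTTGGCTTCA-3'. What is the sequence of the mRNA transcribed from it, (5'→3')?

RNA polymerase reads the template 3'→5' and synthesizes mRNA 5'→3' by base-pairing (A→U, T→A, G↔C). The complement of the template is TTTAGAGATGGGAAGGAGTTCTGCCGGTGGAGTCGTTCTACTTAATGTGCTCAGCCGAGAAGGCTTGCCCCAACCGAAGT; antiparallel, so 5'→3' the coding strand is TGAAGCCAACCCCGTTCGGAAGAGCCGACTCGTGTAATTCATCTTGCTGAGGTGGCCGTCTTGAGGAAGGGTAGAGATTT. Replace T with U for the mRNA.

5′-UGAAGCCAACCCCGUUCGGAAGAGCCGACUCGUGUAAUUCAUCUUGCUGAGGUGGCCGUCUUGAGGAAGGGUAGAGAUUU-3′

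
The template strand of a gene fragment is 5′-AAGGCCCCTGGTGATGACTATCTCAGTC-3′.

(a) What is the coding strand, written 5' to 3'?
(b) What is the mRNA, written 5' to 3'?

(a) 5'-GACTGAGATAGTCATCACCAGGGGCCTT-3'
(b) 5'-GACUGAGAUAGUCAUCACCAGGGGCCUU-3'

(a) The coding strand is the reverse complement of the template: complement TTCCGGGGACCACTACTGATAGAGTCAG, then reverse.
(b) mRNA has the coding-strand sequence with T→U.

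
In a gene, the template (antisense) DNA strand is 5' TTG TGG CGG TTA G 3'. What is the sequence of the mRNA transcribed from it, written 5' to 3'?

The mRNA has the sequence of the coding strand (reverse complement of the template) with T→U. Reverse complement of TTGTGGCGGTTAG is CTAACCGCCACAA; then T→U.

5'-CUAACCGCCACAA-3'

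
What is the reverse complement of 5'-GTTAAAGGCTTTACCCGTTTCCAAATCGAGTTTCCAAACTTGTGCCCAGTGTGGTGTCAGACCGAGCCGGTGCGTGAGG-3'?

5′-CCTCACGCACCGGCTCGGTCTGACACCACACTGGGCACAAGTTTGGAAACTCGATTTGGAAACGGGTAAAGCCTTTAAC-3′

Reading the sequence 3'→5' and pairing each base (A↔T, G↔C) gives the reverse complement directly.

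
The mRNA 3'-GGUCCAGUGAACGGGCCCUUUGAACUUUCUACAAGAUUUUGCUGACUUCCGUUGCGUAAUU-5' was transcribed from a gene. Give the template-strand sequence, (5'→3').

5'-CCAGGTCACTTGCCCGGGAAACTTGAAAGATGTTCTAAAACGACTGAAGGCAACGCATTAA-3'

Written 5'→3' the mRNA is UUAAUGCGUUGCCUUCAGUCGUUUUAGAACAUCUUUCAAGUUUCCCGGGCAAGUGACCUGG, so the coding DNA strand is TTAATGCGTTGCCTTCAGTCGTTTTAGAACATCTTTCAAGTTTCCCGGGCAAGTGACCTGG. The template is its reverse complement.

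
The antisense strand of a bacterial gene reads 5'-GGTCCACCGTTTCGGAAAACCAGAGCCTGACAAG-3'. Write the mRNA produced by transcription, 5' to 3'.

The mRNA has the sequence of the coding strand (reverse complement of the template) with T→U. Reverse complement of GGTCCACCGTTTCGGAAAACCAGAGCCTGACAAG is CTTGTCAGGCTCTGGTTTTCCGAAACGGTGGACC; then T→U.

5'-CUUGUCAGGCUCUGGUUUUCCGAAACGGUGGACC-3'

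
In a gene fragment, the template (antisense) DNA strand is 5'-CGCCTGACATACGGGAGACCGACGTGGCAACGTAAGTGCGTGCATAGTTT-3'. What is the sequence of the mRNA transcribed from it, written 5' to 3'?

5'-AAACUAUGCACGCACUUACGUUGCCACGUCGGUCUCCCGUAUGUCAGGCG-3'

The mRNA has the sequence of the coding strand (reverse complement of the template) with T→U. Reverse complement of CGCCTGACATACGGGAGACCGACGTGGCAACGTAAGTGCGTGCATAGTTT is AAACTATGCACGCACTTACGTTGCCACGTCGGTCTCCCGTATGTCAGGCG; then T→U.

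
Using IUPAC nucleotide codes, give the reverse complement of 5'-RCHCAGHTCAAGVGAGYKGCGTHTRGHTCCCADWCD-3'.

5'-HGWHTGGGADCYADACGCMRCTCBCTTGADCTGDGY-3'

Standard pairs A↔T, G↔C; ambiguity codes pair R↔Y, K↔M, W↔W, D↔H, V↔B. Complement (YGDGTCDAGTTCBCTCRMCGCADAYCDAGGGTHWGH), then reverse for 5'→3'.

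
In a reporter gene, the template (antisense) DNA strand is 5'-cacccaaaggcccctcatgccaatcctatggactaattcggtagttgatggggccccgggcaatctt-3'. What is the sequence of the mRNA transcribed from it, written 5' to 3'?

5'-AAGAUUGCCCGGGGCCCCAUCAACUACCGAAUUAGUCCAUAGGAUUGGCAUGAGGGGCCUUUGGGUG-3'

RNA polymerase reads the template 3'→5' and synthesizes mRNA 5'→3' by base-pairing (A→U, T→A, G↔C). The complement of the template is GTGGGTTTCCGGGGAGTACGGTTAGGATACCTGATTAAGCCATCAACTACCCCGGGGCCCGTTAGAA; antiparallel, so 5'→3' the coding strand is AAGATTGCCCGGGGCCCCATCAACTACCGAATTAGTCCATAGGATTGGCATGAGGGGCCTTTGGGTG. Replace T with U for the mRNA.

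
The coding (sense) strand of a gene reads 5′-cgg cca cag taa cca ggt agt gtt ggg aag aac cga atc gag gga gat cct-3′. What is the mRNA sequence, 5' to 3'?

5'-CGGCCACAGUAACCAGGUAGUGUUGGGAAGAACCGAAUCGAGGGAGAUCCU-3'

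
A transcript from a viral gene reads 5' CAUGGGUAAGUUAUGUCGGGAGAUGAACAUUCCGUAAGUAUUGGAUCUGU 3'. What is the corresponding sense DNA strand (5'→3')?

The coding DNA strand has the same 5'→3' sequence as the mRNA with U replaced by T.

5'-CATGGGTAAGTTATGTCGGGAGATGAACATTCCGTAAGTATTGGATCTGT-3'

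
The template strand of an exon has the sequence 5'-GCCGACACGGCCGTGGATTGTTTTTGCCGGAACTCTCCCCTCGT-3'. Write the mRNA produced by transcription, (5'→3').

RNA polymerase reads the template 3'→5' and synthesizes mRNA 5'→3' by base-pairing (A→U, T→A, G↔C). The complement of the template is CGGCTGTGCCGGCACCTAACAAAAACGGCCTTGAGAGGGGAGCA; antiparallel, so 5'→3' the coding strand is ACGAGGGGAGAGTTCCGGCAAAAACAATCCACGGCCGTGTCGGC. Replace T with U for the mRNA.

5'-ACGAGGGGAGAGUUCCGGCAAAAACAAUCCACGGCCGUGUCGGC-3'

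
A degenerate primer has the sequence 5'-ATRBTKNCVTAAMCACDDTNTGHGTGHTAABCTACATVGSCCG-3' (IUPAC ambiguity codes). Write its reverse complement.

5'-CGGSCBATGTAGVTTADCACDCANAHHGTGKTTABGNMAVYAT-3'

Standard pairs A↔T, G↔C; ambiguity codes pair R↔Y, M↔K, S↔S, B↔V, D↔H, N↔N. Complement (TAYVAMNGBATTKGTGHHANACDCACDATTVGATGTABCSGGC), then reverse for 5'→3'.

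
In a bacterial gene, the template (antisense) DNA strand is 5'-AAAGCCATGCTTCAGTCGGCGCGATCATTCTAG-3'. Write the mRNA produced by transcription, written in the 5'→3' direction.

RNA polymerase reads the template 3'→5' and synthesizes mRNA 5'→3' by base-pairing (A→U, T→A, G↔C). The complement of the template is TTTCGGTACGAAGTCAGCCGCGCTAGTAAGATC; antiparallel, so 5'→3' the coding strand is CTAGAATGATCGCGCCGACTGAAGCATGGCTTT. Replace T with U for the mRNA.

5'-CUAGAAUGAUCGCGCCGACUGAAGCAUGGCUUU-3'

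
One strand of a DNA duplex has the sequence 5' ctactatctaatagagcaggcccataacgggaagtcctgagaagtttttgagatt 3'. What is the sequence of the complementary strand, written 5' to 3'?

The complement of CTACTATCTAATAGAGCAGGCCCATAACGGGAAGTCCTGAGAAGTTTTTGAGATT is GATGATAGATTATCTCGTCCGGGTATTGCCCTTCAGGACTCTTCAAAAACTCTAA (A↔T, G↔C). DNA strands are antiparallel, so the complementary strand runs 3'→5'; reversing gives the 5'→3' form.

5′-AATCTCAAAAACTTCTCAGGACTTCCCGTTATGGGCCTGCTCTATTAGATAGTAG-3′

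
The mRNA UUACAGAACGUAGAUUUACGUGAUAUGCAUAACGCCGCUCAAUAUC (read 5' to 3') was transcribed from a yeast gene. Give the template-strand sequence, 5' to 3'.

5′-GATATTGAGCGGCGTTATGCATATCACGTAAATCTACGTTCTGTAA-3′

Replace U with T to get the coding DNA strand: TTACAGAACGTAGATTTACGTGATATGCATAACGCCGCTCAATATC. The template strand is its reverse complement (complement AATGTCTTGCATCTAAATGCACTATACGTATTGCGGCGAGTTATAG, then reverse).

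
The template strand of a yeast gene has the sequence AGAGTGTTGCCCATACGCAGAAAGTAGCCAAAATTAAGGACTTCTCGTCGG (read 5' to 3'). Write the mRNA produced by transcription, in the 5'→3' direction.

5′-CCGACGAGAAGUCCUUAAUUUUGGCUACUUUCUGCGUAUGGGCAACACUCU-3′

The mRNA has the sequence of the coding strand (reverse complement of the template) with T→U. Reverse complement of AGAGTGTTGCCCATACGCAGAAAGTAGCCAAAATTAAGGACTTCTCGTCGG is CCGACGAGAAGTCCTTAATTTTGGCTACTTTCTGCGTATGGGCAACACTCT; then T→U.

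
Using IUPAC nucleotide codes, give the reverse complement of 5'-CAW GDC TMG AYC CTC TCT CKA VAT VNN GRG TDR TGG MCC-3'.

5'-GGKCCAYHACYCNNBATBTMGAGAGAGGRTCKAGHCWTG-3'

Standard pairs A↔T, G↔C; ambiguity codes pair R↔Y, M↔K, W↔W, D↔H, V↔B, N↔N. Complement (GTWCHGAKCTRGGAGAGAGMTBTABNNCYCAHYACCKGG), then reverse for 5'→3'.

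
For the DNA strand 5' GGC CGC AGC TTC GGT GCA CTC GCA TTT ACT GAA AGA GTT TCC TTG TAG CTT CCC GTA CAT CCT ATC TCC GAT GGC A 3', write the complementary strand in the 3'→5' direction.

3'-CCGGCGTCGAAGCCACGTGAGCGTAAATGACTTTCTCAAAGGAACATCGAAGGGCATGTAGGATAGAGGCTACCGT-5'

Base-pairing A↔T, G↔C gives the complement. The complementary strand is antiparallel, so paired with a 5'→3' strand it runs 3'→5'.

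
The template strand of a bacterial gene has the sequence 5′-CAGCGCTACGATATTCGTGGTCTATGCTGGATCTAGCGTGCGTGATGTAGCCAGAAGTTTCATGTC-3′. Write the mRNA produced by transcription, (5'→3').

5'-GACAUGAAACUUCUGGCUACAUCACGCACGCUAGAUCCAGCAUAGACCACGAAUAUCGUAGCGCUG-3'

RNA polymerase reads the template 3'→5' and synthesizes mRNA 5'→3' by base-pairing (A→U, T→A, G↔C). The complement of the template is GTCGCGATGCTATAAGCACCAGATACGACCTAGATCGCACGCACTACATCGGTCTTCAAAGTACAG; antiparallel, so 5'→3' the coding strand is GACATGAAACTTCTGGCTACATCACGCACGCTAGATCCAGCATAGACCACGAATATCGTAGCGCTG. Replace T with U for the mRNA.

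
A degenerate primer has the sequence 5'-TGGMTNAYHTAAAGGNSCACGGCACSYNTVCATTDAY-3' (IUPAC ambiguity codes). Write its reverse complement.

Standard pairs A↔T, G↔C; ambiguity codes pair Y↔R, M↔K, S↔S, D↔H, V↔B, N↔N. Complement (ACCKANTRDATTTCCNSGTGCCGTGSRNABGTAAHTR), then reverse for 5'→3'.

5'-RTHAATGBANRSGTGCCGTGSNCCTTTADRTNAKCCA-3'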